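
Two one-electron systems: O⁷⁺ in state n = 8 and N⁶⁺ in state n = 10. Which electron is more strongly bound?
O⁷⁺ at n = 8 (E = -13.6057 eV)

Using E_n = -13.6057 Z² / n² eV:

O⁷⁺ (Z = 8) at n = 8:
E = -13.6057 × 8² / 8² = -13.6057 × 64 / 64 = -13.6057000 eV

N⁶⁺ (Z = 7) at n = 10:
E = -13.6057 × 7² / 10² = -13.6057 × 49 / 100 = -6.6667930 eV

Since -13.6057000 eV < -6.6667930 eV,
O⁷⁺ at n = 8 is more tightly bound (requires more energy to ionize).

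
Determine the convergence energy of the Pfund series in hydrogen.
0.54423 eV

The series limit corresponds to the transition from n = ∞ to n = 5.
This is the highest energy (shortest wavelength) transition in the Pfund series.

E_∞ = 0 eV
E_5 = -13.6057 / 5² = -0.54423 eV

Energy at series limit:
ΔE = E_∞ - E_5 = 0 - (-0.54423) = 0.54423 eV

This energy equals the ionization energy from the n = 5 state of hydrogen.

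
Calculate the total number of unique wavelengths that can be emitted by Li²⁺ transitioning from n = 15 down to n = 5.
55

The electron can occupy levels n = 5, 6, ..., 15 during de-excitation — that is m = 15 - 5 + 1 = 11 distinct levels.

The number of distinct spectral lines equals the number of ways to choose 2 of these m levels (each pair gives one possible emission transition):

Number of lines = m(m-1)/2 = 11×10/2 = 55

These correspond to all possible transitions between the 11 levels:
15 → 14, 15 → 13, 15 → 12, 15 → 11, 15 → 10, 15 → 9, 15 → 8, 15 → 7...

Each transition produces a photon with a unique energy (and thus wavelength). This count does not depend on Z.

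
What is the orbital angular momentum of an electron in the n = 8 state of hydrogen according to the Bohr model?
8.4366e-34 J·s (or 8ℏ)

In the Bohr model, angular momentum is quantized:
L = nℏ

where ℏ = h/(2π) = 1.054572e-34 J·s

For n = 8:
L = 8 × 1.054572e-34 J·s
L = 8.4366e-34 J·s

This can also be written as L = 8ℏ.
The angular momentum is an integer multiple of the reduced Planck constant.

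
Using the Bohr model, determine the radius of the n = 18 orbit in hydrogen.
17.1453 nm (or 171.4533 Å)

The Bohr radius formula is:
r_n = n² a₀ / Z

where a₀ = 0.0529177 nm is the Bohr radius.

For H (Z = 1) at n = 18:
r_18 = 18² × 0.0529177 nm / 1
r_18 = 324 × 0.0529177 nm / 1
r_18 = 17.14533 nm / 1
r_18 = 17.1453 nm

The electron orbits at approximately 17.1453 nm from the nucleus.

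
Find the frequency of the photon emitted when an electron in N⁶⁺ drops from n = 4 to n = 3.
7.8362e+15 Hz

First, find the transition energy:
E_4 = -13.6057 × 7² / 4² = -41.667456 eV
E_3 = -13.6057 × 7² / 3² = -74.075478 eV
|ΔE| = |E_3 - E_4| = 32.408022 eV

Convert to Joules: E = 32.408022 eV × (1.602177 × 10⁻¹⁹ J/eV) = 5.192339e-18 J

Using E = hf:
f = E/h = 5.192339e-18 J / (6.62607 × 10⁻³⁴ J·s)
f = 7.8362e+15 Hz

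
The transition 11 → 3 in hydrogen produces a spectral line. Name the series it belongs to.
Paschen series

The spectral series in hydrogen are named based on the final (lower) energy level:
- Lyman series: n_final = 1 (ultraviolet)
- Balmer series: n_final = 2 (visible/near-UV)
- Paschen series: n_final = 3 (infrared)
- Brackett series: n_final = 4 (infrared)
- Pfund series: n_final = 5 (far infrared)

Since this transition ends at n = 3, it belongs to the Paschen series.

For reference, this 11 → 3 line has photon energy
ΔE = 13.6057 eV × (1/3² - 1/11²) = 1.39930064 eV,
corresponding to wavelength λ = hc/ΔE = 1239.84 eV·nm / 1.39930064 eV = 886.0426 nm in the infrared region.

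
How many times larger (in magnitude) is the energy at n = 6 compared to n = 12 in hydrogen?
4.000

Using E_n = -13.6057 Z² / n² eV with Z = 1:

E_6 = -13.6057 / 6² = -13.6057 / 36 = -0.377936111 eV
E_12 = -13.6057 / 12² = -13.6057 / 144 = -0.094484028 eV

The ratio is:
E_6/E_12 = (-0.377936111) / (-0.094484028)
E_6/E_12 = (-13.6057/36) / (-13.6057/144)
E_6/E_12 = 144/36
E_6/E_12 = 4.000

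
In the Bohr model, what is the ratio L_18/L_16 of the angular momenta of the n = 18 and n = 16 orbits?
1.125

In the Bohr model, L_n = nℏ, so the ratio is purely the ratio of quantum numbers:

L_18/L_16 = 18ℏ / 16ℏ = 18/16 = 1.125

The angular momentum scales linearly with n.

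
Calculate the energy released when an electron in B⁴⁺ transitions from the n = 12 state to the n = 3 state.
35.4315 eV

The energy levels are E_n = -13.6057 Z² eV / n².

Energy at n = 12: E_12 = -13.6057 × 5² / 12² = -2.3621007 eV
Energy at n = 3: E_3 = -13.6057 × 5² / 3² = -37.7936111 eV

For emission (electron falling to lower state), the photon energy is:
E_photon = E_12 - E_3 = |-2.3621007 - (-37.7936111)|
E_photon = 35.4315 eV

This energy is carried away by the emitted photon.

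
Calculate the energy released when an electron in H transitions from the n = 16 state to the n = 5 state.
0.49 eV

The energy levels are E_n = -13.6057 eV / n².

Energy at n = 16: E_16 = -13.6057 / 16² = -0.05315 eV
Energy at n = 5: E_5 = -13.6057 / 5² = -0.54423 eV

For emission (electron falling to lower state), the photon energy is:
E_photon = E_16 - E_5 = |-0.05315 - (-0.54423)|
E_photon = 0.49 eV

This energy is carried away by the emitted photon.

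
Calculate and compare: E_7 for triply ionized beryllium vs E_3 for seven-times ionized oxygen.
O⁷⁺ at n = 3 (E = -96.751644 eV)

Using E_n = -13.6057 Z² / n² eV:

Be³⁺ (Z = 4) at n = 7:
E = -13.6057 × 4² / 7² = -13.6057 × 16 / 49 = -4.442677551 eV

O⁷⁺ (Z = 8) at n = 3:
E = -13.6057 × 8² / 3² = -13.6057 × 64 / 9 = -96.751644444 eV

Since -96.751644444 eV < -4.442677551 eV,
O⁷⁺ at n = 3 is more tightly bound (requires more energy to ionize).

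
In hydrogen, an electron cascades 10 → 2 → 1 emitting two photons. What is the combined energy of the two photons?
13.47 eV

The energy levels of hydrogen are E_n = -13.6057 / n² eV.

First transition (10 → 2):
ΔE₁ = |E_2 - E_10|
ΔE₁ = |-3.40142500 - (-0.13605700)| = 3.26537 eV

Second transition (2 → 1):
ΔE₂ = |E_1 - E_2|
ΔE₂ = |-13.60570000 - (-3.40142500)| = 10.20428 eV

Total energy released:
E_total = ΔE₁ + ΔE₂ = 3.26537 + 10.20428 = 13.47 eV

Note: This equals the direct transition 10 → 1: 13.47 eV ✓
Energy is conserved regardless of the path taken.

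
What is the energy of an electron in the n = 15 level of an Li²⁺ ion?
-0.54423 eV

For hydrogen-like ions, the energy levels scale with Z²:
E_n = -13.6057 Z² / n² eV

For Li²⁺ (Z = 3) at n = 15:
E_15 = -13.6057 × 3² / 15²
E_15 = -13.6057 × 9 / 225
E_15 = -122.4513 / 225
E_15 = -0.54423 eV

The energy is 9 times more negative than hydrogen at the same n due to the stronger nuclear charge.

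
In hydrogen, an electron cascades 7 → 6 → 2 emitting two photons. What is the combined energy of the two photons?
3.123758 eV

The energy levels of hydrogen are E_n = -13.6057 / n² eV.

First transition (7 → 6):
ΔE₁ = |E_6 - E_7|
ΔE₁ = |-0.377936111111 - (-0.277667346939)| = 0.100268764 eV

Second transition (6 → 2):
ΔE₂ = |E_2 - E_6|
ΔE₂ = |-3.401425000000 - (-0.377936111111)| = 3.023488889 eV

Total energy released:
E_total = ΔE₁ + ΔE₂ = 0.100268764 + 3.023488889 = 3.123758 eV

Note: This equals the direct transition 7 → 2: 3.123758 eV ✓
Energy is conserved regardless of the path taken.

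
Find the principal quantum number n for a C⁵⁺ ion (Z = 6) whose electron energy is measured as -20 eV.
n = 5

The exact energy levels follow E_n = -13.6057 Z² / n² eV with Z = 6.

The measured value (-20 eV) is reported to only 2 significant figures, so we must test candidate n values and see which one matches to that precision.

Candidate energies:
  n = 3:  E = -13.6057 × 6² / 3² = -54.42280 eV
  n = 4:  E = -13.6057 × 6² / 4² = -30.61283 eV
  n = 5:  E = -13.6057 × 6² / 5² = -19.59221 eV  ← matches
  n = 6:  E = -13.6057 × 6² / 6² = -13.60570 eV
  n = 7:  E = -13.6057 × 6² / 7² = -9.99602 eV

Checking against the measurement of -20 eV (2 sig figs), only n = 5 agrees:
E_5 = -19.59221 eV, which rounds to -20 eV ✓

Therefore n = 5.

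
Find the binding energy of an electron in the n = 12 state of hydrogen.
0.09 eV

The ionization energy is the energy needed to remove the electron completely (n → ∞).

For hydrogen, E_n = -13.6057 eV / n².

At n = 12: E_12 = -13.6057 / 12² = -0.09448 eV
At n = ∞: E_∞ = 0 eV

Ionization energy = E_∞ - E_12 = 0 - (-0.09448) = 0.09448 eV
Ionization energy ≈ 0.09 eV

This is also called the binding energy of the electron in state n = 12.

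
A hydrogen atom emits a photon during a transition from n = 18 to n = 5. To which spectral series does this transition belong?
Pfund series

The spectral series in hydrogen are named based on the final (lower) energy level:
- Lyman series: n_final = 1 (ultraviolet)
- Balmer series: n_final = 2 (visible/near-UV)
- Paschen series: n_final = 3 (infrared)
- Brackett series: n_final = 4 (infrared)
- Pfund series: n_final = 5 (far infrared)

Since this transition ends at n = 5, it belongs to the Pfund series.

For reference, this 18 → 5 line has photon energy
ΔE = 13.6057 eV × (1/5² - 1/18²) = 0.5022350988 eV,
corresponding to wavelength λ = hc/ΔE = 1239.84 eV·nm / 0.5022350988 eV = 2468.6447 nm in the far infrared region.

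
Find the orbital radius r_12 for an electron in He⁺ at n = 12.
3.810076 nm (or 38.100759 Å)

The Bohr radius formula is:
r_n = n² a₀ / Z

where a₀ = 0.052917721 nm is the Bohr radius.

For He⁺ (Z = 2) at n = 12:
r_12 = 12² × 0.052917721 nm / 2
r_12 = 144 × 0.052917721 nm / 2
r_12 = 7.6201518 nm / 2
r_12 = 3.810076 nm

The electron orbits at approximately 3.810076 nm from the nucleus.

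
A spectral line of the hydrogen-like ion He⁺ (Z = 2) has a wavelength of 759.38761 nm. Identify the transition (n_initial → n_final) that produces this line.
n = 10 → n = 5

First, find the photon energy from the wavelength (hc = 1239.84 eV·nm):
E = hc/λ = 1239.84 eV·nm / 759.38761 nm = 1.6326840 eV

The energy levels of He⁺ satisfy E_n = -13.6057 × 2² / n² eV, so an emission n_i → n_f releases
ΔE = 13.6057 × 2² × (1/n_f² − 1/n_i²) eV.

Setting ΔE equal to the photon energy:
1/n_f² − 1/n_i² = 1.6326840 / (13.6057 × 2²) = 0.030000000

Since 1/n_i² must be positive, we need 1/n_f² > 0.030000000, i.e. n_f ≤ 5. For each allowed n_f, solve n_i = (1/n_f² − 0.030000000)^(−1/2) and check whether it is a whole number:
  n_f = 1: 1/n_i² = 1.000000000 − 0.030000000 = 0.970000000 → n_i = 1.015  (not an integer) ✗
  n_f = 2: 1/n_i² = 0.250000000 − 0.030000000 = 0.220000000 → n_i = 2.132  (not an integer) ✗
  n_f = 3: 1/n_i² = 0.111111111 − 0.030000000 = 0.081111111 → n_i = 3.511  (not an integer) ✗
  n_f = 4: 1/n_i² = 0.062500000 − 0.030000000 = 0.032500000 → n_i = 5.547  (not an integer) ✗
  n_f = 5: 1/n_i² = 0.040000000 − 0.030000000 = 0.010000000 → n_i = 10.000  → integer, n_i = 10 ✓

Only n_f = 5 gives an integer upper level, n_i = 10.

The transition is from n = 10 to n = 5 (emission).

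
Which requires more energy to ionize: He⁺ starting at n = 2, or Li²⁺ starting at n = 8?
He⁺ at n = 2 (E = -13.60570 eV)

Using E_n = -13.6057 Z² / n² eV:

He⁺ (Z = 2) at n = 2:
E = -13.6057 × 2² / 2² = -13.6057 × 4 / 4 = -13.60570000 eV

Li²⁺ (Z = 3) at n = 8:
E = -13.6057 × 3² / 8² = -13.6057 × 9 / 64 = -1.91330156 eV

Since -13.60570000 eV < -1.91330156 eV,
He⁺ at n = 2 is more tightly bound (requires more energy to ionize).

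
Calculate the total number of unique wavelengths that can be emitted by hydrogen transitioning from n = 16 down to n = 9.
28

The electron can occupy levels n = 9, 10, ..., 16 during de-excitation — that is m = 16 - 9 + 1 = 8 distinct levels.

The number of distinct spectral lines equals the number of ways to choose 2 of these m levels (each pair gives one possible emission transition):

Number of lines = m(m-1)/2 = 8×7/2 = 28

These correspond to all possible transitions between the 8 levels:
16 → 15, 16 → 14, 16 → 13, 16 → 12, 16 → 11, 16 → 10, 16 → 9, 15 → 14...

Each transition produces a photon with a unique energy (and thus wavelength). This count does not depend on Z.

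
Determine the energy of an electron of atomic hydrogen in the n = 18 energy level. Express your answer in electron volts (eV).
-0.04199 eV

The energy levels of a hydrogen-like atom are given by:
E_n = -13.6057 eV / n²

For n = 18:
E_18 = -13.6057 eV / 18²
E_18 = -13.6057 eV / 324
E_18 = -0.04199 eV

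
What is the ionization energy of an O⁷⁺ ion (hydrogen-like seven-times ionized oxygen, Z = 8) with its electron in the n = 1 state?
870.7648 eV

The ionization energy is the energy needed to remove the electron completely (n → ∞).

For a hydrogen-like ion with Z = 8, E_n = -13.6057 Z² / n² eV.

At n = 1: E_1 = -13.6057 × 8² / 1² = -870.7648000 eV
At n = ∞: E_∞ = 0 eV

Ionization energy = E_∞ - E_1 = 0 - (-870.7648000) = 870.7648000 eV
Ionization energy ≈ 870.7648 eV

This is also called the binding energy of the electron in state n = 1.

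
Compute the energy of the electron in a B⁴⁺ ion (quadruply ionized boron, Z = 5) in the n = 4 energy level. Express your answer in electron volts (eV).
-21.2589 eV

The energy levels of a hydrogen-like atom are given by:
E_n = -13.6057 Z² / n² eV  (with Z = 5 for B⁴⁺)

For n = 4:
E_4 = -13.6057 × 5² / 4²
E_4 = -13.6057 × 25 / 16
E_4 = -21.2589 eV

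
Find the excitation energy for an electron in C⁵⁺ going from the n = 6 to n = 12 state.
10.2043 eV

The energy levels of a hydrogen-like atom are E_n = -13.6057 Z² eV / n².

Energy at n = 6: E_6 = -13.6057 × 6² / 6² = -13.6057000 eV
Energy at n = 12: E_12 = -13.6057 × 6² / 12² = -3.4014250 eV

The excitation energy is the difference:
ΔE = E_12 - E_6
ΔE = -3.4014250 - (-13.6057000)
ΔE = 10.2043 eV

Since this is positive, energy must be absorbed (photon absorption).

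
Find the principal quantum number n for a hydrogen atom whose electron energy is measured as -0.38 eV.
n = 6

The exact energy levels follow E_n = -13.6057 eV / n².

The measured value (-0.38 eV) is reported to only 2 significant figures, so we must test candidate n values and see which one matches to that precision.

Candidate energies:
  n = 4:  E = -13.6057/4² = -0.85036 eV
  n = 5:  E = -13.6057/5² = -0.54423 eV
  n = 6:  E = -13.6057/6² = -0.37794 eV  ← matches
  n = 7:  E = -13.6057/7² = -0.27767 eV
  n = 8:  E = -13.6057/8² = -0.21259 eV

Checking against the measurement of -0.38 eV (2 sig figs), only n = 6 agrees:
E_6 = -0.37794 eV, which rounds to -0.38 eV ✓

Therefore n = 6.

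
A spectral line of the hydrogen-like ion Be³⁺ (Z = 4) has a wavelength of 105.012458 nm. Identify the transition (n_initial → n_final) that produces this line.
n = 11 → n = 4

First, find the photon energy from the wavelength (hc = 1239.84 eV·nm):
E = hc/λ = 1239.84 eV·nm / 105.012458 nm = 11.806599 eV

The energy levels of Be³⁺ satisfy E_n = -13.6057 × 4² / n² eV, so an emission n_i → n_f releases
ΔE = 13.6057 × 4² × (1/n_f² − 1/n_i²) eV.

Setting ΔE equal to the photon energy:
1/n_f² − 1/n_i² = 11.806599 / (13.6057 × 4²) = 0.054235536

Since 1/n_i² must be positive, we need 1/n_f² > 0.054235536, i.e. n_f ≤ 4. For each allowed n_f, solve n_i = (1/n_f² − 0.054235536)^(−1/2) and check whether it is a whole number:
  n_f = 1: 1/n_i² = 1.000000000 − 0.054235536 = 0.945764464 → n_i = 1.028  (not an integer) ✗
  n_f = 2: 1/n_i² = 0.250000000 − 0.054235536 = 0.195764464 → n_i = 2.260  (not an integer) ✗
  n_f = 3: 1/n_i² = 0.111111111 − 0.054235536 = 0.056875575 → n_i = 4.193  (not an integer) ✗
  n_f = 4: 1/n_i² = 0.062500000 − 0.054235536 = 0.008264464 → n_i = 11.000  → integer, n_i = 11 ✓

Only n_f = 4 gives an integer upper level, n_i = 11.

The transition is from n = 11 to n = 4 (emission).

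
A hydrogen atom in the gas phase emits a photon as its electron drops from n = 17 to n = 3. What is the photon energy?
1.465 eV

The energy levels are E_n = -13.6057 eV / n².

Energy at n = 17: E_17 = -13.6057 / 17² = -0.047079 eV
Energy at n = 3: E_3 = -13.6057 / 3² = -1.511744 eV

For emission (electron falling to lower state), the photon energy is:
E_photon = E_17 - E_3 = |-0.047079 - (-1.511744)|
E_photon = 1.465 eV

This energy is carried away by the emitted photon.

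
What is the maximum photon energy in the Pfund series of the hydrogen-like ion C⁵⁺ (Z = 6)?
19.59 eV

The series limit corresponds to the transition from n = ∞ to n = 5.
This is the highest energy (shortest wavelength) transition in the Pfund series.

E_∞ = 0 eV
E_5 = -13.6057 × 6² / 5² = -19.59 eV

Energy at series limit:
ΔE = E_∞ - E_5 = 0 - (-19.59) = 19.59 eV

This energy equals the ionization energy from the n = 5 state of C⁵⁺.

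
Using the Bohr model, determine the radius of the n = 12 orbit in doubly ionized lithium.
2.5401 nm (or 25.4005 Å)

The Bohr radius formula is:
r_n = n² a₀ / Z

where a₀ = 0.0529177 nm is the Bohr radius.

For Li²⁺ (Z = 3) at n = 12:
r_12 = 12² × 0.0529177 nm / 3
r_12 = 144 × 0.0529177 nm / 3
r_12 = 7.62015 nm / 3
r_12 = 2.5401 nm

The electron orbits at approximately 2.5401 nm from the nucleus.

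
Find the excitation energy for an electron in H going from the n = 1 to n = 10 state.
13.46964 eV

The energy levels of a hydrogen-like atom are E_n = -13.6057 eV / n².

Energy at n = 1: E_1 = -13.6057 / 1² = -13.60570000 eV
Energy at n = 10: E_10 = -13.6057 / 10² = -0.13605700 eV

The excitation energy is the difference:
ΔE = E_10 - E_1
ΔE = -0.13605700 - (-13.60570000)
ΔE = 13.46964 eV

Since this is positive, energy must be absorbed (photon absorption).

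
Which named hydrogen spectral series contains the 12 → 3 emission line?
Paschen series

The spectral series in hydrogen are named based on the final (lower) energy level:
- Lyman series: n_final = 1 (ultraviolet)
- Balmer series: n_final = 2 (visible/near-UV)
- Paschen series: n_final = 3 (infrared)
- Brackett series: n_final = 4 (infrared)
- Pfund series: n_final = 5 (far infrared)

Since this transition ends at n = 3, it belongs to the Paschen series.

For reference, this 12 → 3 line has photon energy
ΔE = 13.6057 eV × (1/3² - 1/12²) = 1.417260 eV,
corresponding to wavelength λ = hc/ΔE = 1239.84 eV·nm / 1.417260 eV = 874.81 nm in the infrared region.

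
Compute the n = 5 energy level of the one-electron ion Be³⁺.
-8.708 eV

For hydrogen-like ions, the energy levels scale with Z²:
E_n = -13.6057 Z² / n² eV

For Be³⁺ (Z = 4) at n = 5:
E_5 = -13.6057 × 4² / 5²
E_5 = -13.6057 × 16 / 25
E_5 = -217.6912 / 25
E_5 = -8.708 eV

The energy is 16 times more negative than hydrogen at the same n due to the stronger nuclear charge.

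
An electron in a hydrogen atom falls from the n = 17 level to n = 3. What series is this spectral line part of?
Paschen series

The spectral series in hydrogen are named based on the final (lower) energy level:
- Lyman series: n_final = 1 (ultraviolet)
- Balmer series: n_final = 2 (visible/near-UV)
- Paschen series: n_final = 3 (infrared)
- Brackett series: n_final = 4 (infrared)
- Pfund series: n_final = 5 (far infrared)

Since this transition ends at n = 3, it belongs to the Paschen series.

For reference, this 17 → 3 line has photon energy
ΔE = 13.6057 eV × (1/3² - 1/17²) = 1.4646658977 eV,
corresponding to wavelength λ = hc/ΔE = 1239.84 eV·nm / 1.4646658977 eV = 846.500217 nm in the infrared region.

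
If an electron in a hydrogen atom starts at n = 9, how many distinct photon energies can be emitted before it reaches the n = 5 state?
10

The electron can occupy levels n = 5, 6, ..., 9 during de-excitation — that is m = 9 - 5 + 1 = 5 distinct levels.

The number of distinct spectral lines equals the number of ways to choose 2 of these m levels (each pair gives one possible emission transition):

Number of lines = m(m-1)/2 = 5×4/2 = 10

These correspond to all possible transitions between the 5 levels:
9 → 8, 9 → 7, 9 → 6, 9 → 5, 8 → 7, 8 → 6, 8 → 5, 7 → 6...

Each transition produces a photon with a unique energy (and thus wavelength). This count does not depend on Z.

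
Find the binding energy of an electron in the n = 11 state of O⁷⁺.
7.1964 eV

The ionization energy is the energy needed to remove the electron completely (n → ∞).

For a hydrogen-like ion with Z = 8, E_n = -13.6057 Z² / n² eV.

At n = 11: E_11 = -13.6057 × 8² / 11² = -7.1964033 eV
At n = ∞: E_∞ = 0 eV

Ionization energy = E_∞ - E_11 = 0 - (-7.1964033) = 7.1964033 eV
Ionization energy ≈ 7.1964 eV

This is also called the binding energy of the electron in state n = 11.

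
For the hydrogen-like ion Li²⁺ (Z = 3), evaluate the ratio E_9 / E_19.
4.46

Using E_n = -13.6057 Z² / n² eV with Z = 3:

E_9 = -13.6057 × 3² / 9² = -122.4513 / 81 = -1.51174444 eV
E_19 = -13.6057 × 3² / 19² = -122.4513 / 361 = -0.33920028 eV

The ratio is:
E_9/E_19 = (-1.51174444) / (-0.33920028)
E_9/E_19 = (-122.4513/81) / (-122.4513/361)
E_9/E_19 = 361/81
E_9/E_19 = 4.46
(Note: the Z² factors cancel in the ratio.)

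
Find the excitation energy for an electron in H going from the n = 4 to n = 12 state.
0.756 eV

The energy levels of a hydrogen-like atom are E_n = -13.6057 eV / n².

Energy at n = 4: E_4 = -13.6057 / 4² = -0.850356 eV
Energy at n = 12: E_12 = -13.6057 / 12² = -0.094484 eV

The excitation energy is the difference:
ΔE = E_12 - E_4
ΔE = -0.094484 - (-0.850356)
ΔE = 0.756 eV

Since this is positive, energy must be absorbed (photon absorption).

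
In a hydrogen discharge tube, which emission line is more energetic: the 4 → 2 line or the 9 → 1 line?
9 → 1

Calculate the energy for each transition:

Transition 4 → 2:
ΔE₁ = |E_2 - E_4| = |-13.6057/2² - (-13.6057/4²)|
ΔE₁ = |-3.401425000 - (-0.850356250)| = 2.551069 eV

Transition 9 → 1:
ΔE₂ = |E_1 - E_9| = |-13.6057/1² - (-13.6057/9²)|
ΔE₂ = |-13.605700000 - (-0.167971605)| = 13.437728 eV

Since 13.437728 eV > 2.551069 eV, the transition 9 → 1 emits the more energetic photon.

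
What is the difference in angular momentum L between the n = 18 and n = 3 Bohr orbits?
1.582e-33 J·s (or 15ℏ)

In the Bohr model, L_n = nℏ where ℏ = 1.05457e-34 J·s.

L_18 = 18ℏ = 1.89823e-33 J·s
L_3 = 3ℏ = 3.16371e-34 J·s

ΔL = L_18 - L_3 = (18 - 3)ℏ = 15ℏ
ΔL = 15 × 1.05457e-34 J·s = 1.582e-33 J·s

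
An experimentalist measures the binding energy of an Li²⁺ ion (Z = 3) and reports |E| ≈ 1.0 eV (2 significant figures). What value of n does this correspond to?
n = 11

The exact energy levels follow E_n = -13.6057 Z² / n² eV with Z = 3.

The measured value (-1.0 eV) is reported to only 2 significant figures, so we must test candidate n values and see which one matches to that precision.

Candidate energies:
  n = 9:  E = -13.6057 × 3² / 9² = -1.51174 eV
  n = 10:  E = -13.6057 × 3² / 10² = -1.22451 eV
  n = 11:  E = -13.6057 × 3² / 11² = -1.01199 eV  ← matches
  n = 12:  E = -13.6057 × 3² / 12² = -0.85036 eV
  n = 13:  E = -13.6057 × 3² / 13² = -0.72456 eV

Checking against the measurement of -1.0 eV (2 sig figs), only n = 11 agrees:
E_11 = -1.01199 eV, which rounds to -1.0 eV ✓

Therefore n = 11.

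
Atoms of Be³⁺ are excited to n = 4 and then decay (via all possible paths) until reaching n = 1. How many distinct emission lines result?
6

The electron can occupy levels n = 1, 2, ..., 4 during de-excitation — that is m = 4 - 1 + 1 = 4 distinct levels.

The number of distinct spectral lines equals the number of ways to choose 2 of these m levels (each pair gives one possible emission transition):

Number of lines = m(m-1)/2 = 4×3/2 = 6

These correspond to all possible transitions between the 4 levels:
4 → 3, 4 → 2, 4 → 1, 3 → 2, 3 → 1, 2 → 1

Each transition produces a photon with a unique energy (and thus wavelength). This count does not depend on Z.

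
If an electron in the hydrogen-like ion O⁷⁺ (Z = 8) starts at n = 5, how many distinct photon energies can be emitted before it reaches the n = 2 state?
6

The electron can occupy levels n = 2, 3, ..., 5 during de-excitation — that is m = 5 - 2 + 1 = 4 distinct levels.

The number of distinct spectral lines equals the number of ways to choose 2 of these m levels (each pair gives one possible emission transition):

Number of lines = m(m-1)/2 = 4×3/2 = 6

These correspond to all possible transitions between the 4 levels:
5 → 4, 5 → 3, 5 → 2, 4 → 3, 4 → 2, 3 → 2

Each transition produces a photon with a unique energy (and thus wavelength). This count does not depend on Z.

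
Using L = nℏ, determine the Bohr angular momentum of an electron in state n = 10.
1.0546e-33 J·s (or 10ℏ)

In the Bohr model, angular momentum is quantized:
L = nℏ

where ℏ = h/(2π) = 1.054572e-34 J·s

For n = 10:
L = 10 × 1.054572e-34 J·s
L = 1.0546e-33 J·s

This can also be written as L = 10ℏ.
The angular momentum is an integer multiple of the reduced Planck constant.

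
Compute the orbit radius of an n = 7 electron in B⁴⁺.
0.5186 nm (or 5.1859 Å)

The Bohr radius formula is:
r_n = n² a₀ / Z

where a₀ = 0.0529177 nm is the Bohr radius.

For B⁴⁺ (Z = 5) at n = 7:
r_7 = 7² × 0.0529177 nm / 5
r_7 = 49 × 0.0529177 nm / 5
r_7 = 2.59297 nm / 5
r_7 = 0.5186 nm

The electron orbits at approximately 0.5186 nm from the nucleus.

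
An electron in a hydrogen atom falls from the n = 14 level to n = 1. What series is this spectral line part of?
Lyman series

The spectral series in hydrogen are named based on the final (lower) energy level:
- Lyman series: n_final = 1 (ultraviolet)
- Balmer series: n_final = 2 (visible/near-UV)
- Paschen series: n_final = 3 (infrared)
- Brackett series: n_final = 4 (infrared)
- Pfund series: n_final = 5 (far infrared)

Since this transition ends at n = 1, it belongs to the Lyman series.

For reference, this 14 → 1 line has photon energy
ΔE = 13.6057 eV × (1/1² - 1/14²) = 13.5362832 eV,
corresponding to wavelength λ = hc/ΔE = 1239.84 eV·nm / 13.5362832 eV = 91.59383 nm in the ultraviolet region.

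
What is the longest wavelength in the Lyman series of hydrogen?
121.502018 nm

The longest wavelength corresponds to the smallest energy transition in the series.
The Lyman series has all transitions ending at n_f = 1.

For H, the first line (α-line) is the jump from n = 2 to n = 1:
E_2 = -13.6057 / 2² = -3.401425000 eV
E_1 = -13.6057 / 1² = -13.605700000 eV
ΔE = E_2 - E_1 = 10.204275000 eV

λ = hc/E = 1239.84 eV·nm / 10.204275000 eV
λ = 121.502018 nm

This is the α-line of the Lyman series in H.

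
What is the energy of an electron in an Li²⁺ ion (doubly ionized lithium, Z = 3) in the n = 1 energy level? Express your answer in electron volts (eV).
-122.4513 eV

The energy levels of a hydrogen-like atom are given by:
E_n = -13.6057 Z² / n² eV  (with Z = 3 for Li²⁺)

For n = 1:
E_1 = -13.6057 × 3² / 1²
E_1 = -13.6057 × 9 / 1
E_1 = -122.4513 eV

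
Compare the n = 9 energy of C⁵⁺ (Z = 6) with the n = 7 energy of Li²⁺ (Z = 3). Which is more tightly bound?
C⁵⁺ at n = 9 (E = -6.05 eV)

Using E_n = -13.6057 Z² / n² eV:

C⁵⁺ (Z = 6) at n = 9:
E = -13.6057 × 6² / 9² = -13.6057 × 36 / 81 = -6.04698 eV

Li²⁺ (Z = 3) at n = 7:
E = -13.6057 × 3² / 7² = -13.6057 × 9 / 49 = -2.49901 eV

Since -6.04698 eV < -2.49901 eV,
C⁵⁺ at n = 9 is more tightly bound (requires more energy to ionize).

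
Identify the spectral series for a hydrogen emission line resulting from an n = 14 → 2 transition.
Balmer series

The spectral series in hydrogen are named based on the final (lower) energy level:
- Lyman series: n_final = 1 (ultraviolet)
- Balmer series: n_final = 2 (visible/near-UV)
- Paschen series: n_final = 3 (infrared)
- Brackett series: n_final = 4 (infrared)
- Pfund series: n_final = 5 (far infrared)

Since this transition ends at n = 2, it belongs to the Balmer series.

For reference, this 14 → 2 line has photon energy
ΔE = 13.6057 eV × (1/2² - 1/14²) = 3.332008 eV,
corresponding to wavelength λ = hc/ΔE = 1239.84 eV·nm / 3.332008 eV = 372.10 nm in the visible/near-UV region.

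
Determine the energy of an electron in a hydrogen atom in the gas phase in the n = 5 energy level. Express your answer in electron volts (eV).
-0.54 eV

The energy levels of a hydrogen-like atom are given by:
E_n = -13.6057 eV / n²

For n = 5:
E_5 = -13.6057 eV / 5²
E_5 = -13.6057 eV / 25
E_5 = -0.54 eV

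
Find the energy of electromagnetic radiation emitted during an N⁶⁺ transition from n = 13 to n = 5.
22.722324 eV

The energy levels are E_n = -13.6057 Z² eV / n².

Energy at n = 13: E_13 = -13.6057 × 7² / 13² = -3.944847929 eV
Energy at n = 5: E_5 = -13.6057 × 7² / 5² = -26.667172000 eV

For emission (electron falling to lower state), the photon energy is:
E_photon = E_13 - E_5 = |-3.944847929 - (-26.667172000)|
E_photon = 22.722324 eV

This energy is carried away by the emitted photon.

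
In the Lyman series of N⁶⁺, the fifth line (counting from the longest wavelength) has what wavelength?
1.913 nm

The lines of a series are numbered from the longest wavelength (smallest ΔE) outward; the fifth line is the transition from n = n_f + 5 to n_f.
The Lyman series has all transitions ending at n_f = 1.

For N⁶⁺ (Z = 7), the fifth line (ε-line) is the jump from n = 6 to n = 1:
E_6 = -13.6057 × 7² / 6² = -18.51887 eV
E_1 = -13.6057 × 7² / 1² = -666.67930 eV
ΔE = E_6 - E_1 = 648.16043 eV

λ = hc/E = 1239.84 eV·nm / 648.16043 eV
λ = 1.913 nm

This is the ε-line of the Lyman series in N⁶⁺.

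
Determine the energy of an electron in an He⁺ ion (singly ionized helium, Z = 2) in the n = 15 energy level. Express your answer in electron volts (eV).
-0.242 eV

The energy levels of a hydrogen-like atom are given by:
E_n = -13.6057 Z² / n² eV  (with Z = 2 for He⁺)

For n = 15:
E_15 = -13.6057 × 2² / 15²
E_15 = -13.6057 × 4 / 225
E_15 = -0.242 eV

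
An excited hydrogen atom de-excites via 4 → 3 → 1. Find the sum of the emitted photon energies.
12.75534 eV

The energy levels of hydrogen are E_n = -13.6057 / n² eV.

First transition (4 → 3):
ΔE₁ = |E_3 - E_4|
ΔE₁ = |-1.51174444444 - (-0.85035625000)| = 0.66138819 eV

Second transition (3 → 1):
ΔE₂ = |E_1 - E_3|
ΔE₂ = |-13.60570000000 - (-1.51174444444)| = 12.09395556 eV

Total energy released:
E_total = ΔE₁ + ΔE₂ = 0.66138819 + 12.09395556 = 12.75534 eV

Note: This equals the direct transition 4 → 1: 12.75534 eV ✓
Energy is conserved regardless of the path taken.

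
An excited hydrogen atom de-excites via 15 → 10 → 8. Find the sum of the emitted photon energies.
0.152 eV

The energy levels of hydrogen are E_n = -13.6057 / n² eV.

First transition (15 → 10):
ΔE₁ = |E_10 - E_15|
ΔE₁ = |-0.136057000 - (-0.060469778)| = 0.075587 eV

Second transition (10 → 8):
ΔE₂ = |E_8 - E_10|
ΔE₂ = |-0.212589063 - (-0.136057000)| = 0.076532 eV

Total energy released:
E_total = ΔE₁ + ΔE₂ = 0.075587 + 0.076532 = 0.152 eV

Note: This equals the direct transition 15 → 8: 0.152 eV ✓
Energy is conserved regardless of the path taken.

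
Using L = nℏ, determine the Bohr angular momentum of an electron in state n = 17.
1.79277e-33 J·s (or 17ℏ)

In the Bohr model, angular momentum is quantized:
L = nℏ

where ℏ = h/(2π) = 1.0545718e-34 J·s

For n = 17:
L = 17 × 1.0545718e-34 J·s
L = 1.79277e-33 J·s

This can also be written as L = 17ℏ.
The angular momentum is an integer multiple of the reduced Planck constant.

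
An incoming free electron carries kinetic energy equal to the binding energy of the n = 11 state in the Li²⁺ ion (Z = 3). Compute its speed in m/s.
5.966e+05 m/s (or 0.19902% of c)

The binding energy at n = 11 for Li²⁺ is:
E_11 = -13.6057 × 3²/11² = -1.0119942 eV
|E_11| = 1.0119942 eV

Convert to Joules:
KE = 1.0119942 eV × (1.602177 × 10⁻¹⁹ J/eV) = 1.62139e-19 J

Using KE = ½mv²:
v = √(2·KE/m_e)
v = √(2 × 1.62139e-19 J / 9.10938 × 10⁻³¹ kg)
v = 5.966e+05 m/s

This is approximately 0.19902% the speed of light.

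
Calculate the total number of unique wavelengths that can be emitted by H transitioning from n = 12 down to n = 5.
28

The electron can occupy levels n = 5, 6, ..., 12 during de-excitation — that is m = 12 - 5 + 1 = 8 distinct levels.

The number of distinct spectral lines equals the number of ways to choose 2 of these m levels (each pair gives one possible emission transition):

Number of lines = m(m-1)/2 = 8×7/2 = 28

These correspond to all possible transitions between the 8 levels:
12 → 11, 12 → 10, 12 → 9, 12 → 8, 12 → 7, 12 → 6, 12 → 5, 11 → 10...

Each transition produces a photon with a unique energy (and thus wavelength). This count does not depend on Z.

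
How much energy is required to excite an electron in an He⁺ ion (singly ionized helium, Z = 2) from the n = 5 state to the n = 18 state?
2.008940 eV

The energy levels of a hydrogen-like atom are E_n = -13.6057 Z² eV / n².

Energy at n = 5: E_5 = -13.6057 × 2² / 5² = -2.176912000 eV
Energy at n = 18: E_18 = -13.6057 × 2² / 18² = -0.167971605 eV

The excitation energy is the difference:
ΔE = E_18 - E_5
ΔE = -0.167971605 - (-2.176912000)
ΔE = 2.008940 eV

Since this is positive, energy must be absorbed (photon absorption).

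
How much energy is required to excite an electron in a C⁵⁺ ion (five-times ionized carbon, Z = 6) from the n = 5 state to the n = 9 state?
13.5452 eV

The energy levels of a hydrogen-like atom are E_n = -13.6057 Z² eV / n².

Energy at n = 5: E_5 = -13.6057 × 6² / 5² = -19.5922080 eV
Energy at n = 9: E_9 = -13.6057 × 6² / 9² = -6.0469778 eV

The excitation energy is the difference:
ΔE = E_9 - E_5
ΔE = -6.0469778 - (-19.5922080)
ΔE = 13.5452 eV

Since this is positive, energy must be absorbed (photon absorption).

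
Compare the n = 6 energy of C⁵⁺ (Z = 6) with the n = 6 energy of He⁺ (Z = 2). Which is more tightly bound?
C⁵⁺ at n = 6 (E = -13.60570 eV)

Using E_n = -13.6057 Z² / n² eV:

C⁵⁺ (Z = 6) at n = 6:
E = -13.6057 × 6² / 6² = -13.6057 × 36 / 36 = -13.60570000 eV

He⁺ (Z = 2) at n = 6:
E = -13.6057 × 2² / 6² = -13.6057 × 4 / 36 = -1.51174444 eV

Since -13.60570000 eV < -1.51174444 eV,
C⁵⁺ at n = 6 is more tightly bound (requires more energy to ionize).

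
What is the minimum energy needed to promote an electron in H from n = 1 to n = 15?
13.5452 eV

The energy levels of a hydrogen-like atom are E_n = -13.6057 eV / n².

Energy at n = 1: E_1 = -13.6057 / 1² = -13.6057000 eV
Energy at n = 15: E_15 = -13.6057 / 15² = -0.0604698 eV

The excitation energy is the difference:
ΔE = E_15 - E_1
ΔE = -0.0604698 - (-13.6057000)
ΔE = 13.5452 eV

Since this is positive, energy must be absorbed (photon absorption).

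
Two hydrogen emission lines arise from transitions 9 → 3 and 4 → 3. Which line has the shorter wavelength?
9 → 3

Calculate the energy for each transition:

Transition 9 → 3:
ΔE₁ = |E_3 - E_9| = |-13.6057/3² - (-13.6057/9²)|
ΔE₁ = |-1.51174444 - (-0.16797160)| = 1.34377 eV

Transition 4 → 3:
ΔE₂ = |E_3 - E_4| = |-13.6057/3² - (-13.6057/4²)|
ΔE₂ = |-1.51174444 - (-0.85035625)| = 0.66139 eV

Since 1.34377 eV > 0.66139 eV, the transition 9 → 3 emits the more energetic photon.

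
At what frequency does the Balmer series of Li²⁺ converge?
7.402e+15 Hz

The series limit corresponds to the transition from n = ∞ to n = 2.
This is the highest energy (shortest wavelength) transition in the Balmer series.

E_∞ = 0 eV
E_2 = -13.6057 × 3² / 2² = -30.61283 eV

Energy at series limit:
ΔE = E_∞ - E_2 = 0 - (-30.61283) = 30.61283 eV
E = 30.61283 eV × (1.602177 × 10⁻¹⁹ J/eV) = 4.90472e-18 J
f = E/h = 4.90472e-18 J / (6.62607 × 10⁻³⁴ J·s) = 7.402e+15 Hz

This energy equals the ionization energy from the n = 2 state of Li²⁺.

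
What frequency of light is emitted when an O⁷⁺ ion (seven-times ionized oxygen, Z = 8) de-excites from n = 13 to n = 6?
4.603e+15 Hz

First, find the transition energy:
E_13 = -13.6057 × 8² / 13² = -5.1524544 eV
E_6 = -13.6057 × 8² / 6² = -24.1879111 eV
|ΔE| = |E_6 - E_13| = 19.0354567 eV

Convert to Joules: E = 19.0354567 eV × (1.602177 × 10⁻¹⁹ J/eV) = 3.04982e-18 J

Using E = hf:
f = E/h = 3.04982e-18 J / (6.62607 × 10⁻³⁴ J·s)
f = 4.603e+15 Hz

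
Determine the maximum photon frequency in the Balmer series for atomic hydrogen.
8.22461e+14 Hz

The series limit corresponds to the transition from n = ∞ to n = 2.
This is the highest energy (shortest wavelength) transition in the Balmer series.

E_∞ = 0 eV
E_2 = -13.6057 / 2² = -3.40142500 eV

Energy at series limit:
ΔE = E_∞ - E_2 = 0 - (-3.40142500) = 3.40142500 eV
E = 3.40142500 eV × (1.602177 × 10⁻¹⁹ J/eV) = 5.4496849e-19 J
f = E/h = 5.4496849e-19 J / (6.62607 × 10⁻³⁴ J·s) = 8.22461e+14 Hz

This energy equals the ionization energy from the n = 2 state of hydrogen.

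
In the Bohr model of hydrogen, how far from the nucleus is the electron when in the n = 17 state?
15.2932 nm (or 152.9322 Å)

The Bohr radius formula is:
r_n = n² a₀ / Z

where a₀ = 0.0529177 nm is the Bohr radius.

For H (Z = 1) at n = 17:
r_17 = 17² × 0.0529177 nm / 1
r_17 = 289 × 0.0529177 nm / 1
r_17 = 15.29322 nm / 1
r_17 = 15.2932 nm

The electron orbits at approximately 15.2932 nm from the nucleus.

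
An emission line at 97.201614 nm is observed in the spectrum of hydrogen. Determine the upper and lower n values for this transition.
n = 4 → n = 1

First, find the photon energy from the wavelength (hc = 1239.84 eV·nm):
E = hc/λ = 1239.84 eV·nm / 97.201614 nm = 12.755344 eV

The energy levels of hydrogen satisfy E_n = -13.6057 / n² eV, so an emission n_i → n_f releases
ΔE = 13.6057 × (1/n_f² − 1/n_i²) eV.

Setting ΔE equal to the photon energy:
1/n_f² − 1/n_i² = 12.755344 / 13.6057 = 0.93750002

Since 1/n_i² must be positive, we need 1/n_f² > 0.93750002, i.e. n_f ≤ 1. For each allowed n_f, solve n_i = (1/n_f² − 0.93750002)^(−1/2) and check whether it is a whole number:
  n_f = 1: 1/n_i² = 1.00000000 − 0.93750002 = 0.06249998 → n_i = 4.000  → integer, n_i = 4 ✓

Only n_f = 1 gives an integer upper level, n_i = 4.

The transition is from n = 4 to n = 1 (emission).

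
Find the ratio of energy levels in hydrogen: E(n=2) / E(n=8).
16.00000

Using E_n = -13.6057 Z² / n² eV with Z = 1:

E_2 = -13.6057 / 2² = -13.6057 / 4 = -3.40142500000 eV
E_8 = -13.6057 / 8² = -13.6057 / 64 = -0.21258906250 eV

The ratio is:
E_2/E_8 = (-3.40142500000) / (-0.21258906250)
E_2/E_8 = (-13.6057/4) / (-13.6057/64)
E_2/E_8 = 64/4
E_2/E_8 = 16.00000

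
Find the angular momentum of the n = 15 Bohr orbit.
1.5819e-33 J·s (or 15ℏ)

In the Bohr model, angular momentum is quantized:
L = nℏ

where ℏ = h/(2π) = 1.054572e-34 J·s

For n = 15:
L = 15 × 1.054572e-34 J·s
L = 1.5819e-33 J·s

This can also be written as L = 15ℏ.
The angular momentum is an integer multiple of the reduced Planck constant.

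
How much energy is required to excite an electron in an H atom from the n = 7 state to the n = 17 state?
0.2306 eV

The energy levels of a hydrogen-like atom are E_n = -13.6057 eV / n².

Energy at n = 7: E_7 = -13.6057 / 7² = -0.2776673 eV
Energy at n = 17: E_17 = -13.6057 / 17² = -0.0470785 eV

The excitation energy is the difference:
ΔE = E_17 - E_7
ΔE = -0.0470785 - (-0.2776673)
ΔE = 0.2306 eV

Since this is positive, energy must be absorbed (photon absorption).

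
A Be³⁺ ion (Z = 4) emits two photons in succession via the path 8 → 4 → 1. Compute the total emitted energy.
214.289775 eV

The energy levels of Be³⁺ are E_n = -13.6057 × 4² / n² eV.

First transition (8 → 4):
ΔE₁ = |E_4 - E_8|
ΔE₁ = |-13.605700000000 - (-3.401425000000)| = 10.204275000 eV

Second transition (4 → 1):
ΔE₂ = |E_1 - E_4|
ΔE₂ = |-217.691200000000 - (-13.605700000000)| = 204.085500000 eV

Total energy released:
E_total = ΔE₁ + ΔE₂ = 10.204275000 + 204.085500000 = 214.289775 eV

Note: This equals the direct transition 8 → 1: 214.289775 eV ✓
Energy is conserved regardless of the path taken.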